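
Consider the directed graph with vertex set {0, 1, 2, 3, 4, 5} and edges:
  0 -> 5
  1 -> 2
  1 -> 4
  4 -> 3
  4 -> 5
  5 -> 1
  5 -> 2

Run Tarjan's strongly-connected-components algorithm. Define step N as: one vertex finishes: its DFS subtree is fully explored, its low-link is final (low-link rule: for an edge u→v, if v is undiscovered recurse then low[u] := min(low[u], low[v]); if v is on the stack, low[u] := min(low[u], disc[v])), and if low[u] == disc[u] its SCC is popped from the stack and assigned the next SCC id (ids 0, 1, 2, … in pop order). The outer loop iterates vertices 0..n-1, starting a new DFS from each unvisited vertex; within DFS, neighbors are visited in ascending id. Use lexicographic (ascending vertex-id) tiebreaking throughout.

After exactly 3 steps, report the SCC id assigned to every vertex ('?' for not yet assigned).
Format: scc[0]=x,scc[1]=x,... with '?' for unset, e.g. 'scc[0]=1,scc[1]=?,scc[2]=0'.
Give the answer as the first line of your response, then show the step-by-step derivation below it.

scc[0]=?,scc[1]=?,scc[2]=0,scc[3]=1,scc[4]=?,scc[5]=?

step 1: low=(low[0]=0,low[1]=2,low[2]=3,low[3]=?,low[4]=?,low[5]=1); scc=(scc[0]=?,scc[1]=?,scc[2]=0,scc[3]=?,scc[4]=?,scc[5]=?)
step 2: low=(low[0]=0,low[1]=2,low[2]=3,low[3]=5,low[4]=4,low[5]=1); scc=(scc[0]=?,scc[1]=?,scc[2]=0,scc[3]=1,scc[4]=?,scc[5]=?)
step 3: low=(low[0]=0,low[1]=2,low[2]=3,low[3]=5,low[4]=1,low[5]=1); scc=(scc[0]=?,scc[1]=?,scc[2]=0,scc[3]=1,scc[4]=?,scc[5]=?)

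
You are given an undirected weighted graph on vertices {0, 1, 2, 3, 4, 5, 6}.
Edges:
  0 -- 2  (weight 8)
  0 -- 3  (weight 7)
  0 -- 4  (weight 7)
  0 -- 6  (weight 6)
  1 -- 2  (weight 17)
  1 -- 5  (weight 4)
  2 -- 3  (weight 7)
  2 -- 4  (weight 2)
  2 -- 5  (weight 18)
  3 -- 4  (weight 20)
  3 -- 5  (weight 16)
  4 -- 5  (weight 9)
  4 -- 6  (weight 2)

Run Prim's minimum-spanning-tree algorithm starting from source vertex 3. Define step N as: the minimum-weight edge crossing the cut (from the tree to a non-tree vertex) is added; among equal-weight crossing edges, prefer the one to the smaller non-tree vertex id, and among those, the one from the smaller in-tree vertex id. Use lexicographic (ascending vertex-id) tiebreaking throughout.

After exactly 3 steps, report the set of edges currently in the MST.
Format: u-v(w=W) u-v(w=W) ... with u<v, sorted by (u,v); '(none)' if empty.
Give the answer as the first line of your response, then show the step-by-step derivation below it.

0-3(w=7) 0-6(w=6) 4-6(w=2)

step 1: add edge 0-3 (w=7); MST = {0-3(w=7)}
step 2: add edge 0-6 (w=6); MST = {0-3(w=7) 0-6(w=6)}
step 3: add edge 4-6 (w=2); MST = {0-3(w=7) 0-6(w=6) 4-6(w=2)}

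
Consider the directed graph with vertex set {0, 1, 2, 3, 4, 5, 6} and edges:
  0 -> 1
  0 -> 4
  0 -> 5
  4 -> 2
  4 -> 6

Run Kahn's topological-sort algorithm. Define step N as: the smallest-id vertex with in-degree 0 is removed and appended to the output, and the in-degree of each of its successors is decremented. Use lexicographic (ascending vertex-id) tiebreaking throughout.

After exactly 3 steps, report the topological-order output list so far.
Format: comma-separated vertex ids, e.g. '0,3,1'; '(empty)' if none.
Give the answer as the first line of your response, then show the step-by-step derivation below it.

0,1,3

step 1: output 0; order=[0]; indeg=(0,0,1,0,0,0,1)
step 2: output 1; order=[0,1]; indeg=(0,0,1,0,0,0,1)
step 3: output 3; order=[0,1,3]; indeg=(0,0,1,0,0,0,1)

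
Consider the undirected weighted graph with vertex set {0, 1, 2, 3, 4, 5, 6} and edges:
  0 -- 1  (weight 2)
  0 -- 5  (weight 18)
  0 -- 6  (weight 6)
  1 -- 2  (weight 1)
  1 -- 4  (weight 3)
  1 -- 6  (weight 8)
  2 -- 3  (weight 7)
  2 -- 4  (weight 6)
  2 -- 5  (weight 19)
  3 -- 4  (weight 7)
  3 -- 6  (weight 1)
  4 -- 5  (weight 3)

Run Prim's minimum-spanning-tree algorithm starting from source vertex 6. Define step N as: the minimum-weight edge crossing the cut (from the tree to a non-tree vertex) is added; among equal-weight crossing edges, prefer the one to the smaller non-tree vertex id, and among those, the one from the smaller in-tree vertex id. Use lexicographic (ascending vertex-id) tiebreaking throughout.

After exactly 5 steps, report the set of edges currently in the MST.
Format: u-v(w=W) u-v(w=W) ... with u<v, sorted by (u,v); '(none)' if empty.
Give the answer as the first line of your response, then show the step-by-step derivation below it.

0-1(w=2) 0-6(w=6) 1-2(w=1) 1-4(w=3) 3-6(w=1)

step 1: add edge 3-6 (w=1); MST = {3-6(w=1)}
step 2: add edge 0-6 (w=6); MST = {0-6(w=6) 3-6(w=1)}
step 3: add edge 0-1 (w=2); MST = {0-1(w=2) 0-6(w=6) 3-6(w=1)}
step 4: add edge 1-2 (w=1); MST = {0-1(w=2) 0-6(w=6) 1-2(w=1) 3-6(w=1)}
step 5: add edge 1-4 (w=3); MST = {0-1(w=2) 0-6(w=6) 1-2(w=1) 1-4(w=3) 3-6(w=1)}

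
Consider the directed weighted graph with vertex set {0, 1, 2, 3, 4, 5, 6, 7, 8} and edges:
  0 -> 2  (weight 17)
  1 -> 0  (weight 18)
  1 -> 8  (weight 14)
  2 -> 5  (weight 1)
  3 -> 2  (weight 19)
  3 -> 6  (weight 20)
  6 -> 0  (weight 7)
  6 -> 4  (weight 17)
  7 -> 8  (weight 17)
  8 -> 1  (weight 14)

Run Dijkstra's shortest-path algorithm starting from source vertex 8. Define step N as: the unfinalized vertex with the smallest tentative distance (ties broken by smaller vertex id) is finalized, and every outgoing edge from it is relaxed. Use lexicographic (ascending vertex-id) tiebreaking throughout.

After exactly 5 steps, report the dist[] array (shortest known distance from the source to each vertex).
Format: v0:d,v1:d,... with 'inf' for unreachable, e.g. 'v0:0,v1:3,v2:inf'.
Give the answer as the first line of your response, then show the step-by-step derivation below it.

v0:32,v1:14,v2:49,v3:inf,v4:inf,v5:50,v6:inf,v7:inf,v8:0

step 1: dist = v0:inf,v1:14,v2:inf,v3:inf,v4:inf,v5:inf,v6:inf,v7:inf,v8:0
step 2: dist = v0:32,v1:14,v2:inf,v3:inf,v4:inf,v5:inf,v6:inf,v7:inf,v8:0
step 3: dist = v0:32,v1:14,v2:49,v3:inf,v4:inf,v5:inf,v6:inf,v7:inf,v8:0
step 4: dist = v0:32,v1:14,v2:49,v3:inf,v4:inf,v5:50,v6:inf,v7:inf,v8:0
step 5: dist = v0:32,v1:14,v2:49,v3:inf,v4:inf,v5:50,v6:inf,v7:inf,v8:0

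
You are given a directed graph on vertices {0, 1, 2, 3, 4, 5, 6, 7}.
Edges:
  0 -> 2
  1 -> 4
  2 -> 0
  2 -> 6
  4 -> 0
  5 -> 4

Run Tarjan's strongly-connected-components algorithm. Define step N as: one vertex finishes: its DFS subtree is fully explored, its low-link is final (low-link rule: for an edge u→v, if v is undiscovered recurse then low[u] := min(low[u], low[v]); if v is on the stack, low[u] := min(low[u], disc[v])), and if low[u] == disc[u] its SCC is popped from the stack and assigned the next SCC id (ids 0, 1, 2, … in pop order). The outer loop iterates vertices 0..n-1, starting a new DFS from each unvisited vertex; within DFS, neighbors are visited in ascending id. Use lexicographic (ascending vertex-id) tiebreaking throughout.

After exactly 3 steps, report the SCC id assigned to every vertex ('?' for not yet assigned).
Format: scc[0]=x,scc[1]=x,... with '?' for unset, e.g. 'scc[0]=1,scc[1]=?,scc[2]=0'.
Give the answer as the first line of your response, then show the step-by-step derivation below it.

scc[0]=1,scc[1]=?,scc[2]=1,scc[3]=?,scc[4]=?,scc[5]=?,scc[6]=0,scc[7]=?

step 1: low=(low[0]=0,low[1]=?,low[2]=0,low[3]=?,low[4]=?,low[5]=?,low[6]=2,low[7]=?); scc=(scc[0]=?,scc[1]=?,scc[2]=?,scc[3]=?,scc[4]=?,scc[5]=?,scc[6]=0,scc[7]=?)
step 2: low=(low[0]=0,low[1]=?,low[2]=0,low[3]=?,low[4]=?,low[5]=?,low[6]=2,low[7]=?); scc=(scc[0]=?,scc[1]=?,scc[2]=?,scc[3]=?,scc[4]=?,scc[5]=?,scc[6]=0,scc[7]=?)
step 3: low=(low[0]=0,low[1]=?,low[2]=0,low[3]=?,low[4]=?,low[5]=?,low[6]=2,low[7]=?); scc=(scc[0]=1,scc[1]=?,scc[2]=1,scc[3]=?,scc[4]=?,scc[5]=?,scc[6]=0,scc[7]=?)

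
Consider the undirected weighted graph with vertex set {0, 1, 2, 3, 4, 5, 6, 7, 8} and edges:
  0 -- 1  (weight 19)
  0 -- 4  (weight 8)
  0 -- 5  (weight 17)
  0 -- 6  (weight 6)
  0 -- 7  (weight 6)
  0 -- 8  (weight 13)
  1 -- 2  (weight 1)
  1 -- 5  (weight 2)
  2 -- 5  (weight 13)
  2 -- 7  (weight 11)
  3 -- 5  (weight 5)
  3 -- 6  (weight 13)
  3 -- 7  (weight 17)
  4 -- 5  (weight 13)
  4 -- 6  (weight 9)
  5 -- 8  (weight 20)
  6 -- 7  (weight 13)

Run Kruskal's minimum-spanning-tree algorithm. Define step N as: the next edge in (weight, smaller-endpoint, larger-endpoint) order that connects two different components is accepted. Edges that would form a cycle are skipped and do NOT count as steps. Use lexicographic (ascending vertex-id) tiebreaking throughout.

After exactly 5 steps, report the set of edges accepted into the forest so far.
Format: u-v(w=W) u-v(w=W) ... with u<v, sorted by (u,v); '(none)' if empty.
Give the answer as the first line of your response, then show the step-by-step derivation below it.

0-6(w=6) 0-7(w=6) 1-2(w=1) 1-5(w=2) 3-5(w=5)

step 1: add edge 1-2 (w=1); MST = {1-2(w=1)}
step 2: add edge 1-5 (w=2); MST = {1-2(w=1) 1-5(w=2)}
step 3: add edge 3-5 (w=5); MST = {1-2(w=1) 1-5(w=2) 3-5(w=5)}
step 4: add edge 0-6 (w=6); MST = {0-6(w=6) 1-2(w=1) 1-5(w=2) 3-5(w=5)}
step 5: add edge 0-7 (w=6); MST = {0-6(w=6) 0-7(w=6) 1-2(w=1) 1-5(w=2) 3-5(w=5)}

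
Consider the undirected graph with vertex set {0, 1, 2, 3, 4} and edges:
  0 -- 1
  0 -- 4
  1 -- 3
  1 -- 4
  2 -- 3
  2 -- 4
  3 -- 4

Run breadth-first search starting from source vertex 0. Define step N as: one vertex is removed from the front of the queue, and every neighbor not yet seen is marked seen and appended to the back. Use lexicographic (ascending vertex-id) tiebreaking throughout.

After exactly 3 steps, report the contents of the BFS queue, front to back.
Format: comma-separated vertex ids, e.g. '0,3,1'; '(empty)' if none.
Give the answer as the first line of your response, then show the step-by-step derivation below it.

3,2

step 1: dequeue 0; queue=[1,4]; order=0
step 2: dequeue 1; queue=[4,3]; order=0,1
step 3: dequeue 4; queue=[3,2]; order=0,1,4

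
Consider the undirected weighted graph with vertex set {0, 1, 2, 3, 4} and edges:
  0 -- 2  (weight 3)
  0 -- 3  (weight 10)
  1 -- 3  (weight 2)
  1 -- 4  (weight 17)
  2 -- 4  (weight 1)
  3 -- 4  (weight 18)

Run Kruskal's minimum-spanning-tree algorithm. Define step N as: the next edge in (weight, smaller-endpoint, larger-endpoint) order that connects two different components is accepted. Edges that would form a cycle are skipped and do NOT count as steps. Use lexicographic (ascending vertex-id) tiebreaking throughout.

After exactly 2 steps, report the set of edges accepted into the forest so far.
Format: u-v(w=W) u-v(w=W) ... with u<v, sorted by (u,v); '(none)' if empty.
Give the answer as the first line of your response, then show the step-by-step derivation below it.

1-3(w=2) 2-4(w=1)

step 1: add edge 2-4 (w=1); MST = {2-4(w=1)}
step 2: add edge 1-3 (w=2); MST = {1-3(w=2) 2-4(w=1)}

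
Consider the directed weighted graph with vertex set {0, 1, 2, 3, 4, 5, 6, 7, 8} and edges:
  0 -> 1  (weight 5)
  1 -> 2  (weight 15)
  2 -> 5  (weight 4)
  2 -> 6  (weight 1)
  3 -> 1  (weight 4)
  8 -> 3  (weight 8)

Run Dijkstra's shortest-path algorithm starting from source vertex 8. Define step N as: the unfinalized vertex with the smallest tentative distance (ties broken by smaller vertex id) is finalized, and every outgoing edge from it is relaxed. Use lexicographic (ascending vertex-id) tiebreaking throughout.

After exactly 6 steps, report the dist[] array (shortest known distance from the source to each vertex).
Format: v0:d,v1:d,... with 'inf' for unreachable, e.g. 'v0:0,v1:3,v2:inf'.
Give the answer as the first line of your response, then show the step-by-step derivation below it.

v0:inf,v1:12,v2:27,v3:8,v4:inf,v5:31,v6:28,v7:inf,v8:0

step 1: dist = v0:inf,v1:inf,v2:inf,v3:8,v4:inf,v5:inf,v6:inf,v7:inf,v8:0
step 2: dist = v0:inf,v1:12,v2:inf,v3:8,v4:inf,v5:inf,v6:inf,v7:inf,v8:0
step 3: dist = v0:inf,v1:12,v2:27,v3:8,v4:inf,v5:inf,v6:inf,v7:inf,v8:0
step 4: dist = v0:inf,v1:12,v2:27,v3:8,v4:inf,v5:31,v6:28,v7:inf,v8:0
step 5: dist = v0:inf,v1:12,v2:27,v3:8,v4:inf,v5:31,v6:28,v7:inf,v8:0
step 6: dist = v0:inf,v1:12,v2:27,v3:8,v4:inf,v5:31,v6:28,v7:inf,v8:0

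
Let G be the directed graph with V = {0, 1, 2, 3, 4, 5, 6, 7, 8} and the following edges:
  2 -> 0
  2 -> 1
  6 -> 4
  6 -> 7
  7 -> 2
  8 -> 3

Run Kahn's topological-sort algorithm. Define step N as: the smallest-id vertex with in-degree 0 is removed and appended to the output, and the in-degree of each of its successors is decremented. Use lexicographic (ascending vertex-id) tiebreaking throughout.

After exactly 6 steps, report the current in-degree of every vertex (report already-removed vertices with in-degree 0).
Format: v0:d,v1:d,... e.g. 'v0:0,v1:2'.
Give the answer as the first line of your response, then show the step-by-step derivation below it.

v0:0,v1:0,v2:0,v3:1,v4:0,v5:0,v6:0,v7:0,v8:0

step 1: output 5; order=[5]; indeg=(1,1,1,1,1,0,0,1,0)
step 2: output 6; order=[5,6]; indeg=(1,1,1,1,0,0,0,0,0)
step 3: output 4; order=[5,6,4]; indeg=(1,1,1,1,0,0,0,0,0)
step 4: output 7; order=[5,6,4,7]; indeg=(1,1,0,1,0,0,0,0,0)
step 5: output 2; order=[5,6,4,7,2]; indeg=(0,0,0,1,0,0,0,0,0)
step 6: output 0; order=[5,6,4,7,2,0]; indeg=(0,0,0,1,0,0,0,0,0)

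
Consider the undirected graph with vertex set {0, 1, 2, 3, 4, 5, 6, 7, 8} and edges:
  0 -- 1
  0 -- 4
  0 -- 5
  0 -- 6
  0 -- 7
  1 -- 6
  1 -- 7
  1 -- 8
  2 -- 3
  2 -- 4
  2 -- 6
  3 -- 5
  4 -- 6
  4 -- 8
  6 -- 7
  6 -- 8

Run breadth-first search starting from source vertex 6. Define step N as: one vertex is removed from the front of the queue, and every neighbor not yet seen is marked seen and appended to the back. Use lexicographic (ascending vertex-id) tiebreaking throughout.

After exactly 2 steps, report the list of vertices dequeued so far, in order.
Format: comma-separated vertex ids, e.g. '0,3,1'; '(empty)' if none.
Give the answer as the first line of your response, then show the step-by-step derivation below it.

6,0

step 1: dequeue 6; queue=[0,1,2,4,7,8]; order=6
step 2: dequeue 0; queue=[1,2,4,7,8,5]; order=6,0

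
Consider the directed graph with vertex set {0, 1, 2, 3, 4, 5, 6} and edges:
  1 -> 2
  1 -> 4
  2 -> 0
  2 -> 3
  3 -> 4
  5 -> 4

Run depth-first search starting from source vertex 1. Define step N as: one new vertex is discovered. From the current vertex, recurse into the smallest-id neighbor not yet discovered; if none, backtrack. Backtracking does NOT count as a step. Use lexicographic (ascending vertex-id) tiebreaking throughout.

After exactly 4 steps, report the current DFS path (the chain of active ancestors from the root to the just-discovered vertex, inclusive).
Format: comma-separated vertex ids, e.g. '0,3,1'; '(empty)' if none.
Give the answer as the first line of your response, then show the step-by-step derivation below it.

1,2,3

step 1: discover 1; path=1; order=1
step 2: discover 2; path=1>2; order=1,2
step 3: discover 0; path=1>2>0; order=1,2,0
step 4: discover 3; path=1>2>3; order=1,2,0,3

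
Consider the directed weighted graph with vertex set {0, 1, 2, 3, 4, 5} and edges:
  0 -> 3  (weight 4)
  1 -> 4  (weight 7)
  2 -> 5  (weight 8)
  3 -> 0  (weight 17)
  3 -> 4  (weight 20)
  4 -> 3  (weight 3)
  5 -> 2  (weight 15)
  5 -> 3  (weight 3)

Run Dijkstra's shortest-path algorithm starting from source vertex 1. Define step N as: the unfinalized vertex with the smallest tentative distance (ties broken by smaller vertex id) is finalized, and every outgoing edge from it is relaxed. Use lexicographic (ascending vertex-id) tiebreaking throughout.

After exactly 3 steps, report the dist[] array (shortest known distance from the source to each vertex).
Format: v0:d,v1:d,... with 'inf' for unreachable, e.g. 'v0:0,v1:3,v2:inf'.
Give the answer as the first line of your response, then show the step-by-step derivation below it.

v0:27,v1:0,v2:inf,v3:10,v4:7,v5:inf

step 1: dist = v0:inf,v1:0,v2:inf,v3:inf,v4:7,v5:inf
step 2: dist = v0:inf,v1:0,v2:inf,v3:10,v4:7,v5:inf
step 3: dist = v0:27,v1:0,v2:inf,v3:10,v4:7,v5:inf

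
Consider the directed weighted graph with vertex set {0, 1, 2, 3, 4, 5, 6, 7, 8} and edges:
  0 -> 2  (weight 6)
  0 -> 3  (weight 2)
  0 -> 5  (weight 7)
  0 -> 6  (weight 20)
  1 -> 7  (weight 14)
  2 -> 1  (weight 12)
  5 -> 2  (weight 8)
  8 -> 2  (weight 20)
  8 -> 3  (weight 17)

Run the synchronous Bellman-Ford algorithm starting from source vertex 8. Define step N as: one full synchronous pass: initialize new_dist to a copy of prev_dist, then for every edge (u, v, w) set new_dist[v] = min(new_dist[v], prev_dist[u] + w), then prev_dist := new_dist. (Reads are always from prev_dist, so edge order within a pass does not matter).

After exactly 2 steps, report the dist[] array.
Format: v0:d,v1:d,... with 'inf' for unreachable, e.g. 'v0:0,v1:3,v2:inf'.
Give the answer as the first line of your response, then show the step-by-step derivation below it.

v0:inf,v1:32,v2:20,v3:17,v4:inf,v5:inf,v6:inf,v7:inf,v8:0

step 1: dist = v0:inf,v1:inf,v2:20,v3:17,v4:inf,v5:inf,v6:inf,v7:inf,v8:0
step 2: dist = v0:inf,v1:32,v2:20,v3:17,v4:inf,v5:inf,v6:inf,v7:inf,v8:0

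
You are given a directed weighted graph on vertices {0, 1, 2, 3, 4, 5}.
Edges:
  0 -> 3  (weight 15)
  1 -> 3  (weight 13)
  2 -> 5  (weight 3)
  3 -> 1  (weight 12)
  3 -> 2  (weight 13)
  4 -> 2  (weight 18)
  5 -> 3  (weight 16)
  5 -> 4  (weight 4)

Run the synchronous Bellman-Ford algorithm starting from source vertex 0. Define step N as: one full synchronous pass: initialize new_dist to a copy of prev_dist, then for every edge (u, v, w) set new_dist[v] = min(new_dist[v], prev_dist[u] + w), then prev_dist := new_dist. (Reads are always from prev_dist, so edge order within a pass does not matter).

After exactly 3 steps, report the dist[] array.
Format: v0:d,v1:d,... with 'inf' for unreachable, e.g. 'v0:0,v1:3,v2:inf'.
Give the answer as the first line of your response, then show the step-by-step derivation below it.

v0:0,v1:27,v2:28,v3:15,v4:inf,v5:31

step 1: dist = v0:0,v1:inf,v2:inf,v3:15,v4:inf,v5:inf
step 2: dist = v0:0,v1:27,v2:28,v3:15,v4:inf,v5:inf
step 3: dist = v0:0,v1:27,v2:28,v3:15,v4:inf,v5:31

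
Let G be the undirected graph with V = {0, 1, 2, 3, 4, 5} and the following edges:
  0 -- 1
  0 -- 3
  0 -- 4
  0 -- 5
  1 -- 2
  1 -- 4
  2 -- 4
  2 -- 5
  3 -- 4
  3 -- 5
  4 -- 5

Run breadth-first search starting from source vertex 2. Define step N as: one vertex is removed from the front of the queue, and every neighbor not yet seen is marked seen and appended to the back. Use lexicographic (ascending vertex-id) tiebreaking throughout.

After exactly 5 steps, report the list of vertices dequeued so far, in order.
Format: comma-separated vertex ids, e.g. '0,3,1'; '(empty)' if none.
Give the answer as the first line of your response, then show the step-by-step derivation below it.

2,1,4,5,0

step 1: dequeue 2; queue=[1,4,5]; order=2
step 2: dequeue 1; queue=[4,5,0]; order=2,1
step 3: dequeue 4; queue=[5,0,3]; order=2,1,4
step 4: dequeue 5; queue=[0,3]; order=2,1,4,5
step 5: dequeue 0; queue=[3]; order=2,1,4,5,0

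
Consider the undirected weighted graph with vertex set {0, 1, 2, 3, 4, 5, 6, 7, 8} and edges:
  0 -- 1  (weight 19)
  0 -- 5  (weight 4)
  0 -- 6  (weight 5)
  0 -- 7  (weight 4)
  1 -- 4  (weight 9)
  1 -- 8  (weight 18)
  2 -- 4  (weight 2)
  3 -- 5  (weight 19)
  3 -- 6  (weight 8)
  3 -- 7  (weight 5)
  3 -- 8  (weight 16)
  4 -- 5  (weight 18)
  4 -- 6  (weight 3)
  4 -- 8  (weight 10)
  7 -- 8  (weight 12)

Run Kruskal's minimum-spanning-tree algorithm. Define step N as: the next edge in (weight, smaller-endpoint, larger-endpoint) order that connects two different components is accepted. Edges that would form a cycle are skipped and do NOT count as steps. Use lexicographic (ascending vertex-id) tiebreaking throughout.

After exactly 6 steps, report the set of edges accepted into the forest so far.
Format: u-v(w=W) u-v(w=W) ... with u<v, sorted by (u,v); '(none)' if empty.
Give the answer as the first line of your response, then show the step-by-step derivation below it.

0-5(w=4) 0-6(w=5) 0-7(w=4) 2-4(w=2) 3-7(w=5) 4-6(w=3)

step 1: add edge 2-4 (w=2); MST = {2-4(w=2)}
step 2: add edge 4-6 (w=3); MST = {2-4(w=2) 4-6(w=3)}
step 3: add edge 0-5 (w=4); MST = {0-5(w=4) 2-4(w=2) 4-6(w=3)}
step 4: add edge 0-7 (w=4); MST = {0-5(w=4) 0-7(w=4) 2-4(w=2) 4-6(w=3)}
step 5: add edge 0-6 (w=5); MST = {0-5(w=4) 0-6(w=5) 0-7(w=4) 2-4(w=2) 4-6(w=3)}
step 6: add edge 3-7 (w=5); MST = {0-5(w=4) 0-6(w=5) 0-7(w=4) 2-4(w=2) 3-7(w=5) 4-6(w=3)}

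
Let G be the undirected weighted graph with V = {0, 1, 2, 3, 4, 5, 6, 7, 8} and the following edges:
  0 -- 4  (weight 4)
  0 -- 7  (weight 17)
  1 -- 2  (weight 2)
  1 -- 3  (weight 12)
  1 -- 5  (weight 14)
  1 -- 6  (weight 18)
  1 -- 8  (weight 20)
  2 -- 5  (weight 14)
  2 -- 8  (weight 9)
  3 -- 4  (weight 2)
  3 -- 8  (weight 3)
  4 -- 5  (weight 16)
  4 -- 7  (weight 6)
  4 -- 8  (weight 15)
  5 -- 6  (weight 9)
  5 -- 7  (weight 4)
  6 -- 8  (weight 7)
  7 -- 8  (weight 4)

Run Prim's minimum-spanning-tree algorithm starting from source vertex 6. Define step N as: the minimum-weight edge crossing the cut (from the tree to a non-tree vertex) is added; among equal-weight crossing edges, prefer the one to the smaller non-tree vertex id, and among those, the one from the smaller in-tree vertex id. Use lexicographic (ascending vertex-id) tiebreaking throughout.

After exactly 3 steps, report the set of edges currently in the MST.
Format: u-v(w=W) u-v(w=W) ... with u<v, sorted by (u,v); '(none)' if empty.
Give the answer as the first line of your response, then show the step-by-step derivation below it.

3-4(w=2) 3-8(w=3) 6-8(w=7)

step 1: add edge 6-8 (w=7); MST = {6-8(w=7)}
step 2: add edge 3-8 (w=3); MST = {3-8(w=3) 6-8(w=7)}
step 3: add edge 3-4 (w=2); MST = {3-4(w=2) 3-8(w=3) 6-8(w=7)}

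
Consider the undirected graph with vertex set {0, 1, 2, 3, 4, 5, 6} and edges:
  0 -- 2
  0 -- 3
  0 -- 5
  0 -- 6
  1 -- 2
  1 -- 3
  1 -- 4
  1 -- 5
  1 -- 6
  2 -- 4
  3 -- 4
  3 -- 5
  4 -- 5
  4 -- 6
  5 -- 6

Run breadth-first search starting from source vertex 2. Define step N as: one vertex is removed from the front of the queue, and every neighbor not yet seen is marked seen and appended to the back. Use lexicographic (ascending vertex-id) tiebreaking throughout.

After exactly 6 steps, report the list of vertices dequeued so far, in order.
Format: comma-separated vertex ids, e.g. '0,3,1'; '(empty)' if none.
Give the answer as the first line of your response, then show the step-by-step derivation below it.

2,0,1,4,3,5

step 1: dequeue 2; queue=[0,1,4]; order=2
step 2: dequeue 0; queue=[1,4,3,5,6]; order=2,0
step 3: dequeue 1; queue=[4,3,5,6]; order=2,0,1
step 4: dequeue 4; queue=[3,5,6]; order=2,0,1,4
step 5: dequeue 3; queue=[5,6]; order=2,0,1,4,3
step 6: dequeue 5; queue=[6]; order=2,0,1,4,3,5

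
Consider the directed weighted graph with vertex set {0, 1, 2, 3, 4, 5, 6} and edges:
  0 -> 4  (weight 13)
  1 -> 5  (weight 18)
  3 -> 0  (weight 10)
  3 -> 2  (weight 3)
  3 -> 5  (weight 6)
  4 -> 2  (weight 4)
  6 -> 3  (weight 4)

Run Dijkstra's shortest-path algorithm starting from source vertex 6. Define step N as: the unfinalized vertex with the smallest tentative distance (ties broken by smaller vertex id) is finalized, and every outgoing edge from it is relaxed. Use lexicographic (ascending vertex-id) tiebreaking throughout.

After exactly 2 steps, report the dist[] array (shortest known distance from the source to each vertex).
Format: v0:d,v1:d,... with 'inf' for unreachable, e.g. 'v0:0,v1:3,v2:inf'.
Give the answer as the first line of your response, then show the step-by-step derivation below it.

v0:14,v1:inf,v2:7,v3:4,v4:inf,v5:10,v6:0

step 1: dist = v0:inf,v1:inf,v2:inf,v3:4,v4:inf,v5:inf,v6:0
step 2: dist = v0:14,v1:inf,v2:7,v3:4,v4:inf,v5:10,v6:0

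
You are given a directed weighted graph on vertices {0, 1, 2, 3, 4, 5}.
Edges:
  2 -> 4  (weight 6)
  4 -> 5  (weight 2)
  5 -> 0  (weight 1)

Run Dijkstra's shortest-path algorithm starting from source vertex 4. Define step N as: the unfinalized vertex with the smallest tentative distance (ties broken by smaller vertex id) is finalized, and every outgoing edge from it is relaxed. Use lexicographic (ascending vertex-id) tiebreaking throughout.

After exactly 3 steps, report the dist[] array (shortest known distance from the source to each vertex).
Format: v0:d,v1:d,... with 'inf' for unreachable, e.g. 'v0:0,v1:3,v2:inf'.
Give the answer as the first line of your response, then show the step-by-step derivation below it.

v0:3,v1:inf,v2:inf,v3:inf,v4:0,v5:2

step 1: dist = v0:inf,v1:inf,v2:inf,v3:inf,v4:0,v5:2
step 2: dist = v0:3,v1:inf,v2:inf,v3:inf,v4:0,v5:2
step 3: dist = v0:3,v1:inf,v2:inf,v3:inf,v4:0,v5:2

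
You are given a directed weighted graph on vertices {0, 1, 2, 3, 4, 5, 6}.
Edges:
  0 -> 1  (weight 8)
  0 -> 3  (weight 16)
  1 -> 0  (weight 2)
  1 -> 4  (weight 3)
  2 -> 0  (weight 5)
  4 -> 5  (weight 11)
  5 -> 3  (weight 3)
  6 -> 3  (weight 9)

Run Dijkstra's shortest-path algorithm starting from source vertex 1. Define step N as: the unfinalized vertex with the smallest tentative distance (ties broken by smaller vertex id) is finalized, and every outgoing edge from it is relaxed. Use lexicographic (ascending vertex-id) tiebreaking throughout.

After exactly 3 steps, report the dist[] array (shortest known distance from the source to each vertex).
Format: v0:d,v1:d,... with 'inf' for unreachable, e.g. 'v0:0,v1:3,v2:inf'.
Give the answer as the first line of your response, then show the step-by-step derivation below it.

v0:2,v1:0,v2:inf,v3:18,v4:3,v5:14,v6:inf

step 1: dist = v0:2,v1:0,v2:inf,v3:inf,v4:3,v5:inf,v6:inf
step 2: dist = v0:2,v1:0,v2:inf,v3:18,v4:3,v5:inf,v6:inf
step 3: dist = v0:2,v1:0,v2:inf,v3:18,v4:3,v5:14,v6:inf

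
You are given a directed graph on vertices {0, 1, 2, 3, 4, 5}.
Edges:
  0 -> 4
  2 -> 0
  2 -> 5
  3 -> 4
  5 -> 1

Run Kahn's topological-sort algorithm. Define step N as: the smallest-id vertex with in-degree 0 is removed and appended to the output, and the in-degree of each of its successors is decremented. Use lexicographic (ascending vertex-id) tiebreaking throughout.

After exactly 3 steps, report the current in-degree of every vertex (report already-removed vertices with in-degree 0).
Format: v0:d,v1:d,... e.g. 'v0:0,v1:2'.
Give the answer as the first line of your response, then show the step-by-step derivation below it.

v0:0,v1:1,v2:0,v3:0,v4:0,v5:0

step 1: output 2; order=[2]; indeg=(0,1,0,0,2,0)
step 2: output 0; order=[2,0]; indeg=(0,1,0,0,1,0)
step 3: output 3; order=[2,0,3]; indeg=(0,1,0,0,0,0)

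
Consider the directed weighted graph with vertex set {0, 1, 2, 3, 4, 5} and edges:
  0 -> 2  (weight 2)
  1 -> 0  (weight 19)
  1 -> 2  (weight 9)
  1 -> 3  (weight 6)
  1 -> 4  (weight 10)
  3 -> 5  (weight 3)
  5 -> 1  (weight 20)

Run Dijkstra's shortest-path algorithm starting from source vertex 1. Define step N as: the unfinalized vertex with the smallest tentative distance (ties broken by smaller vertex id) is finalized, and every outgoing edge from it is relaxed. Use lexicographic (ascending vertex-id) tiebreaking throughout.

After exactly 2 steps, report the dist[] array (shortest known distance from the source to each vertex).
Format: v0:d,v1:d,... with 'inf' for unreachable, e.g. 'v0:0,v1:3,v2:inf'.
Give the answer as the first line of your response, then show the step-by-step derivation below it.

v0:19,v1:0,v2:9,v3:6,v4:10,v5:9

step 1: dist = v0:19,v1:0,v2:9,v3:6,v4:10,v5:inf
step 2: dist = v0:19,v1:0,v2:9,v3:6,v4:10,v5:9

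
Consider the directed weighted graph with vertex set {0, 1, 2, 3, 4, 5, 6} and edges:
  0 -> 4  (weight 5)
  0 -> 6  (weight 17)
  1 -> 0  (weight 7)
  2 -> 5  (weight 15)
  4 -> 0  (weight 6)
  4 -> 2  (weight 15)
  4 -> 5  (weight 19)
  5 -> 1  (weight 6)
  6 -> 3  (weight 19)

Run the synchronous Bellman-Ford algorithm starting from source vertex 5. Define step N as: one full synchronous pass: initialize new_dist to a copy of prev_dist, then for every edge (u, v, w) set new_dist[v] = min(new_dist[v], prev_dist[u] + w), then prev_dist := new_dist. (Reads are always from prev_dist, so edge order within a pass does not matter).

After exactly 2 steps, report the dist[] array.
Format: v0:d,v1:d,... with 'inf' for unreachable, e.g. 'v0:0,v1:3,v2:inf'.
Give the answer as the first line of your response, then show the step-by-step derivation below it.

v0:13,v1:6,v2:inf,v3:inf,v4:inf,v5:0,v6:inf

step 1: dist = v0:inf,v1:6,v2:inf,v3:inf,v4:inf,v5:0,v6:inf
step 2: dist = v0:13,v1:6,v2:inf,v3:inf,v4:inf,v5:0,v6:inf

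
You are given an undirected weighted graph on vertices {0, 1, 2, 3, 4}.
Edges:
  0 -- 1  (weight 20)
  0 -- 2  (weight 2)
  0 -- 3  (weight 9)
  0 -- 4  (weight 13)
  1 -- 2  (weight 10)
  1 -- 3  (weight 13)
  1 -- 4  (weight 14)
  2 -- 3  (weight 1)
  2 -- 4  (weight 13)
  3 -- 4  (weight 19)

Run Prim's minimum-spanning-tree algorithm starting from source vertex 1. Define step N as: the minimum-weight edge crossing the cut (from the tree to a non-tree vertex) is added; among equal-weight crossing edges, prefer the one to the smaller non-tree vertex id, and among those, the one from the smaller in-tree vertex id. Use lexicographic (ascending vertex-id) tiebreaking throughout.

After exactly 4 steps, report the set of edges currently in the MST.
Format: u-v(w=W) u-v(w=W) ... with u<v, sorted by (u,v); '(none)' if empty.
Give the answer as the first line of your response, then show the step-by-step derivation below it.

0-2(w=2) 0-4(w=13) 1-2(w=10) 2-3(w=1)

step 1: add edge 1-2 (w=10); MST = {1-2(w=10)}
step 2: add edge 2-3 (w=1); MST = {1-2(w=10) 2-3(w=1)}
step 3: add edge 0-2 (w=2); MST = {0-2(w=2) 1-2(w=10) 2-3(w=1)}
step 4: add edge 0-4 (w=13); MST = {0-2(w=2) 0-4(w=13) 1-2(w=10) 2-3(w=1)}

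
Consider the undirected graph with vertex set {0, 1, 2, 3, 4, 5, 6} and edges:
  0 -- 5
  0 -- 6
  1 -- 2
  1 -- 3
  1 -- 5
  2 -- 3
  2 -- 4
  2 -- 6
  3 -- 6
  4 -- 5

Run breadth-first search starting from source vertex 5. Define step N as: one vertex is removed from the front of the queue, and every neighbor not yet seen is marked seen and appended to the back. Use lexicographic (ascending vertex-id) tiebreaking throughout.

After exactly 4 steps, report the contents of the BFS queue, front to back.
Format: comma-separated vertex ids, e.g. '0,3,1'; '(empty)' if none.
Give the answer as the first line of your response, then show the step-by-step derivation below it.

6,2,3

step 1: dequeue 5; queue=[0,1,4]; order=5
step 2: dequeue 0; queue=[1,4,6]; order=5,0
step 3: dequeue 1; queue=[4,6,2,3]; order=5,0,1
step 4: dequeue 4; queue=[6,2,3]; order=5,0,1,4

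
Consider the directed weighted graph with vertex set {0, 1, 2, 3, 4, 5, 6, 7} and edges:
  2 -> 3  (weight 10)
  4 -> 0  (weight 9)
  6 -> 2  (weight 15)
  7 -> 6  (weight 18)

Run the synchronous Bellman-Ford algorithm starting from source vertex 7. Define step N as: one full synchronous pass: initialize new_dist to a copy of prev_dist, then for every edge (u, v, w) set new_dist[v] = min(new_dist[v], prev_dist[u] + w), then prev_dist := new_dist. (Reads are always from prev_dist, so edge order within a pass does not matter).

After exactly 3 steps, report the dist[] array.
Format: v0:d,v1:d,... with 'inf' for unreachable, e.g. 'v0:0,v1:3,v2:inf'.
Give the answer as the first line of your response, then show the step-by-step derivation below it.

v0:inf,v1:inf,v2:33,v3:43,v4:inf,v5:inf,v6:18,v7:0

step 1: dist = v0:inf,v1:inf,v2:inf,v3:inf,v4:inf,v5:inf,v6:18,v7:0
step 2: dist = v0:inf,v1:inf,v2:33,v3:inf,v4:inf,v5:inf,v6:18,v7:0
step 3: dist = v0:inf,v1:inf,v2:33,v3:43,v4:inf,v5:inf,v6:18,v7:0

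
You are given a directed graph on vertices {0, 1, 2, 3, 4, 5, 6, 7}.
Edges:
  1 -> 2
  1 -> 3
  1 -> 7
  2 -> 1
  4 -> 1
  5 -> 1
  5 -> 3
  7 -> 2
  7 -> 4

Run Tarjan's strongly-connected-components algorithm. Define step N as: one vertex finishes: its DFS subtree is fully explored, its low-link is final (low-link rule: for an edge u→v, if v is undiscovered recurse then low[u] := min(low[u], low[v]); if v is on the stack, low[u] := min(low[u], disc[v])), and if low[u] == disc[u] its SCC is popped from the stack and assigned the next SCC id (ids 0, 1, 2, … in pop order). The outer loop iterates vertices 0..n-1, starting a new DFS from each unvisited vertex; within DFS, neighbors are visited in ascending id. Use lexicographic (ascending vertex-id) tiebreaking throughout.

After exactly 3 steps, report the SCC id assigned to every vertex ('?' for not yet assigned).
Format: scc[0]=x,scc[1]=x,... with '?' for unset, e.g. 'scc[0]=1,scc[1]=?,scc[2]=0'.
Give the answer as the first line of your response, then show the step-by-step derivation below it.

scc[0]=0,scc[1]=?,scc[2]=?,scc[3]=1,scc[4]=?,scc[5]=?,scc[6]=?,scc[7]=?

step 1: low=(low[0]=0,low[1]=?,low[2]=?,low[3]=?,low[4]=?,low[5]=?,low[6]=?,low[7]=?); scc=(scc[0]=0,scc[1]=?,scc[2]=?,scc[3]=?,scc[4]=?,scc[5]=?,scc[6]=?,scc[7]=?)
step 2: low=(low[0]=0,low[1]=1,low[2]=1,low[3]=?,low[4]=?,low[5]=?,low[6]=?,low[7]=?); scc=(scc[0]=0,scc[1]=?,scc[2]=?,scc[3]=?,scc[4]=?,scc[5]=?,scc[6]=?,scc[7]=?)
step 3: low=(low[0]=0,low[1]=1,low[2]=1,low[3]=3,low[4]=?,low[5]=?,low[6]=?,low[7]=?); scc=(scc[0]=0,scc[1]=?,scc[2]=?,scc[3]=1,scc[4]=?,scc[5]=?,scc[6]=?,scc[7]=?)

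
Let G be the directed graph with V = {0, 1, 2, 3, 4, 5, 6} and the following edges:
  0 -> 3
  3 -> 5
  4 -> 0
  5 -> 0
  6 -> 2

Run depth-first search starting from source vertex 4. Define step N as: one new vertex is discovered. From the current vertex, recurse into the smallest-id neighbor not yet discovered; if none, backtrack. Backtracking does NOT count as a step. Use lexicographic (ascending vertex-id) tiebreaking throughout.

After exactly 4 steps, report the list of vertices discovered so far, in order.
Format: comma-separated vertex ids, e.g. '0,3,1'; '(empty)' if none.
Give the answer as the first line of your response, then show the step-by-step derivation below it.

4,0,3,5

step 1: discover 4; path=4; order=4
step 2: discover 0; path=4>0; order=4,0
step 3: discover 3; path=4>0>3; order=4,0,3
step 4: discover 5; path=4>0>3>5; order=4,0,3,5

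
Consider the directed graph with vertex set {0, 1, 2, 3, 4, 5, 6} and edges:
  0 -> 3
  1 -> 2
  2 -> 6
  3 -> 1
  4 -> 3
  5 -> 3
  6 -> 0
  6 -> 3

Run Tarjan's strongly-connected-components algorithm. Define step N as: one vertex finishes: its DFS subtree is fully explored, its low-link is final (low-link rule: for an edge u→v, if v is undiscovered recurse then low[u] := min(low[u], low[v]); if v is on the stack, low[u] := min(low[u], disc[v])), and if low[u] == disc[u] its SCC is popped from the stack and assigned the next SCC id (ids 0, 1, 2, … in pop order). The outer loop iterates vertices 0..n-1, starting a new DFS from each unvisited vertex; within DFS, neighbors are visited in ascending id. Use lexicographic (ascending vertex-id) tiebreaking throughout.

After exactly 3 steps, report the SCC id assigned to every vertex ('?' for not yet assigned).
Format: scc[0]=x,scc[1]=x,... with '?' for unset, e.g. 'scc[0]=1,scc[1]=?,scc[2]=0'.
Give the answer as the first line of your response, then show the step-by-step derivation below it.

scc[0]=?,scc[1]=?,scc[2]=?,scc[3]=?,scc[4]=?,scc[5]=?,scc[6]=?

step 1: low=(low[0]=0,low[1]=2,low[2]=3,low[3]=1,low[4]=?,low[5]=?,low[6]=0); scc=(scc[0]=?,scc[1]=?,scc[2]=?,scc[3]=?,scc[4]=?,scc[5]=?,scc[6]=?)
step 2: low=(low[0]=0,low[1]=2,low[2]=0,low[3]=1,low[4]=?,low[5]=?,low[6]=0); scc=(scc[0]=?,scc[1]=?,scc[2]=?,scc[3]=?,scc[4]=?,scc[5]=?,scc[6]=?)
step 3: low=(low[0]=0,low[1]=0,low[2]=0,low[3]=1,low[4]=?,low[5]=?,low[6]=0); scc=(scc[0]=?,scc[1]=?,scc[2]=?,scc[3]=?,scc[4]=?,scc[5]=?,scc[6]=?)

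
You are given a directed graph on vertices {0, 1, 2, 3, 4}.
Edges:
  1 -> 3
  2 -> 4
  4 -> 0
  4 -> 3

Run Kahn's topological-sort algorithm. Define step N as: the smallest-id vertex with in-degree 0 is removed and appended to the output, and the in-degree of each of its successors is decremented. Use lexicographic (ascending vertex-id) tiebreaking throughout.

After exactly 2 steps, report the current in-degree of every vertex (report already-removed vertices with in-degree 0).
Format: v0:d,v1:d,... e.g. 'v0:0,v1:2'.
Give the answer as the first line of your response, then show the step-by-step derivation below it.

v0:1,v1:0,v2:0,v3:1,v4:0

step 1: output 1; order=[1]; indeg=(1,0,0,1,1)
step 2: output 2; order=[1,2]; indeg=(1,0,0,1,0)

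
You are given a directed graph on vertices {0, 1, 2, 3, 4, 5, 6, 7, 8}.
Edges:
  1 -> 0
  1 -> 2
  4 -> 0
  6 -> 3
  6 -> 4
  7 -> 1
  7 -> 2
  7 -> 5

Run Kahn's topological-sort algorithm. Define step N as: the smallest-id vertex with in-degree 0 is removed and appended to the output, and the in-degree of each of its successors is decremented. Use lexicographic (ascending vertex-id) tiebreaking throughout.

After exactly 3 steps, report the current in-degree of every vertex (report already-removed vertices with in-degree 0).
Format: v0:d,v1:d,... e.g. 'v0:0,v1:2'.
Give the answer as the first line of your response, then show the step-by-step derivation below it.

v0:1,v1:1,v2:2,v3:0,v4:0,v5:1,v6:0,v7:0,v8:0

step 1: output 6; order=[6]; indeg=(2,1,2,0,0,1,0,0,0)
step 2: output 3; order=[6,3]; indeg=(2,1,2,0,0,1,0,0,0)
step 3: output 4; order=[6,3,4]; indeg=(1,1,2,0,0,1,0,0,0)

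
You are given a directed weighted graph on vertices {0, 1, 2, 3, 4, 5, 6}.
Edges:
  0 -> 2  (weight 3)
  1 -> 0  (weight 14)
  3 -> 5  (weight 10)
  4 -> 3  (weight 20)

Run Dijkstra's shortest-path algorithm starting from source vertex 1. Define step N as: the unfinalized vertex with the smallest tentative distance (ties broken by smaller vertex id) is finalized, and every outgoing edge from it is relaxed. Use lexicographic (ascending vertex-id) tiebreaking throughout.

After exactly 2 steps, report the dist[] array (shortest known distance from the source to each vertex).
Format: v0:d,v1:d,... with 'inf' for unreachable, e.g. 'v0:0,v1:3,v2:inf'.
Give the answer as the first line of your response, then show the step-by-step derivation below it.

v0:14,v1:0,v2:17,v3:inf,v4:inf,v5:inf,v6:inf

step 1: dist = v0:14,v1:0,v2:inf,v3:inf,v4:inf,v5:inf,v6:inf
step 2: dist = v0:14,v1:0,v2:17,v3:inf,v4:inf,v5:inf,v6:inf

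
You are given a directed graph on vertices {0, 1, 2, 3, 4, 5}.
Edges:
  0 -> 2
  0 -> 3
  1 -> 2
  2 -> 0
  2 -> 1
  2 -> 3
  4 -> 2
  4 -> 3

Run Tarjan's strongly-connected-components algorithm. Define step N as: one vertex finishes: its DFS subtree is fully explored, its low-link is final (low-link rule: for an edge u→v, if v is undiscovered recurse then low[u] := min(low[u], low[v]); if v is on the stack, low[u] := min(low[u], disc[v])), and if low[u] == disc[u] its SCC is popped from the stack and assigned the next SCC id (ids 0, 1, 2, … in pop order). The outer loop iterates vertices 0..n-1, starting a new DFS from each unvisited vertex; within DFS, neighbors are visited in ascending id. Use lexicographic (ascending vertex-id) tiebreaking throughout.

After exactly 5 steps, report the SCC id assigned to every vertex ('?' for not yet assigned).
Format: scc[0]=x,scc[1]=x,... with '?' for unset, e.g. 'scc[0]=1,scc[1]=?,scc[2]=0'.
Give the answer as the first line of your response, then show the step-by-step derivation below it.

scc[0]=1,scc[1]=1,scc[2]=1,scc[3]=0,scc[4]=2,scc[5]=?

step 1: low=(low[0]=0,low[1]=1,low[2]=0,low[3]=?,low[4]=?,low[5]=?); scc=(scc[0]=?,scc[1]=?,scc[2]=?,scc[3]=?,scc[4]=?,scc[5]=?)
step 2: low=(low[0]=0,low[1]=1,low[2]=0,low[3]=3,low[4]=?,low[5]=?); scc=(scc[0]=?,scc[1]=?,scc[2]=?,scc[3]=0,scc[4]=?,scc[5]=?)
step 3: low=(low[0]=0,low[1]=1,low[2]=0,low[3]=3,low[4]=?,low[5]=?); scc=(scc[0]=?,scc[1]=?,scc[2]=?,scc[3]=0,scc[4]=?,scc[5]=?)
step 4: low=(low[0]=0,low[1]=1,low[2]=0,low[3]=3,low[4]=?,low[5]=?); scc=(scc[0]=1,scc[1]=1,scc[2]=1,scc[3]=0,scc[4]=?,scc[5]=?)
step 5: low=(low[0]=0,low[1]=1,low[2]=0,low[3]=3,low[4]=4,low[5]=?); scc=(scc[0]=1,scc[1]=1,scc[2]=1,scc[3]=0,scc[4]=2,scc[5]=?)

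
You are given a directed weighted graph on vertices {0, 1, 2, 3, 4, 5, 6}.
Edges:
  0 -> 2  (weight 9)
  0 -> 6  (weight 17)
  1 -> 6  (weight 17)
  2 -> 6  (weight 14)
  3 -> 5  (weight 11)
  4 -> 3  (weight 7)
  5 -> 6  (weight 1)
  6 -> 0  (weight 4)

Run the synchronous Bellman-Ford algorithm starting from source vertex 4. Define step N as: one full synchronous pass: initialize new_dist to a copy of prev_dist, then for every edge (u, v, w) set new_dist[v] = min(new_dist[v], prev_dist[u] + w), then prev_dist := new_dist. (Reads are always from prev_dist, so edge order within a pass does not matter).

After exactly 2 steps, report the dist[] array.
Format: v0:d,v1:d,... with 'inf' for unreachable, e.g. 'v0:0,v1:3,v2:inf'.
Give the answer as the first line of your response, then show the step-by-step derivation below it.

v0:inf,v1:inf,v2:inf,v3:7,v4:0,v5:18,v6:inf

step 1: dist = v0:inf,v1:inf,v2:inf,v3:7,v4:0,v5:inf,v6:inf
step 2: dist = v0:inf,v1:inf,v2:inf,v3:7,v4:0,v5:18,v6:inf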